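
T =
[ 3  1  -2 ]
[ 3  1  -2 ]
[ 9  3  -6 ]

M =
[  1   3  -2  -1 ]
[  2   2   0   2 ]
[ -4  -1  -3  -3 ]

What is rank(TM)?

First compute TM:
[[ 13,  13,   0,   5],
 [ 13,  13,   0,   5],
 [ 39,  39,   0,  15]]
Now row reduce the product.
R2 ← R2 − R1: [0, 0, 0, 0]
R3 ← R3 − (3)·R1: [0, 0, 0, 0]
1 nonzero row, so rank(TM) = 1.

1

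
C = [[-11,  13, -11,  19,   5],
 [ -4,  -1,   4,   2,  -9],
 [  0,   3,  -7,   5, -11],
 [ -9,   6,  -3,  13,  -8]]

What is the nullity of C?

Row reduce to echelon form.
R2 ← R2 − (4/11)·R1: [0, -63/11, 8, -54/11, -119/11]
R4 ← R4 − (9/11)·R1: [0, -51/11, 6, -28/11, -133/11]
R3 ← R3 + (11/21)·R2: [0, 0, -59/21, 17/7, -50/3]
R4 ← R4 − (17/21)·R2: [0, 0, -10/21, 10/7, -10/3]
R4 ← R4 − (10/59)·R3: [0, 0, 0, 60/59, -30/59]
4 nonzero rows, so rank(C) = 4.
C has 5 columns; by rank–nullity, nullity = 5 − 4 = 1.

1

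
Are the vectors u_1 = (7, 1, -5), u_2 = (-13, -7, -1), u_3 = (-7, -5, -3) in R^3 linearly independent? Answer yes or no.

no

Form the matrix with these vectors as rows and row reduce.
R2 ← R2 + (13/7)·R1: [0, -36/7, -72/7]
R3 ← R3 + R1: [0, -4, -8]
R3 ← R3 − (7/9)·R2: [0, 0, 0]
2 nonzero rows, so the 3 vectors span a space of dimension 2.
Since 2 < 3, the vectors are linearly dependent.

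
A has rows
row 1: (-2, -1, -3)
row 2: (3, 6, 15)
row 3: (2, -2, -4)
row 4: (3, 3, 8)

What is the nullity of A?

Row reduce to echelon form.
R2 ← R2 + (3/2)·R1: [0, 9/2, 21/2]
R3 ← R3 + R1: [0, -3, -7]
R4 ← R4 + (3/2)·R1: [0, 3/2, 7/2]
R3 ← R3 + (2/3)·R2: [0, 0, 0]
R4 ← R4 − (1/3)·R2: [0, 0, 0]
2 nonzero rows, so rank(A) = 2.
A has 3 columns; by rank–nullity, nullity = 3 − 2 = 1.

1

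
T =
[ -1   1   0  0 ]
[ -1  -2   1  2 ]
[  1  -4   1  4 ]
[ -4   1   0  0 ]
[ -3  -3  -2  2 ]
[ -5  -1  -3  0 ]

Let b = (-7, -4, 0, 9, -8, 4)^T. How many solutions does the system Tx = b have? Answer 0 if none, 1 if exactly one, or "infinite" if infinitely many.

0

Row reduce the augmented matrix [T | b].
R2 ← R2 − R1: [0, -3, 1, 2, 3]
R3 ← R3 + R1: [0, -3, 1, 4, -7]
R4 ← R4 − (4)·R1: [0, -3, 0, 0, 37]
R5 ← R5 − (3)·R1: [0, -6, -2, 2, 13]
R6 ← R6 − (5)·R1: [0, -6, -3, 0, 39]
R3 ← R3 − R2: [0, 0, 0, 2, -10]
R4 ← R4 − R2: [0, 0, -1, -2, 34]
R5 ← R5 − (2)·R2: [0, 0, -4, -2, 7]
R6 ← R6 − (2)·R2: [0, 0, -5, -4, 33]
Swap R3 ↔ R4
R5 ← R5 − (4)·R3: [0, 0, 0, 6, -129]
R6 ← R6 − (5)·R3: [0, 0, 0, 6, -137]
R5 ← R5 − (3)·R4: [0, 0, 0, 0, -99]
R6 ← R6 − (3)·R4: [0, 0, 0, 0, -107]
R6 ← R6 − (107/99)·R5: [0, 0, 0, 0, 0]
The echelon form has 5 nonzero rows; the last pivot sits in the augmented column, so rank(T) = 4 but rank([T|b]) = 5.
Since the ranks differ, the system is inconsistent.
It has no solutions.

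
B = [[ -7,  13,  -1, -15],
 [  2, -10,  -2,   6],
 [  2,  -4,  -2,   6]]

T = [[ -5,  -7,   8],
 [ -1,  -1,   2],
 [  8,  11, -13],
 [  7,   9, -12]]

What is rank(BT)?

2

First compute BT:
[[-91, -110, 163],
 [ 26,  28, -50],
 [ 20,  22, -38]]
Now row reduce the product.
R2 ← R2 + (2/7)·R1: [0, -24/7, -24/7]
R3 ← R3 + (20/91)·R1: [0, -198/91, -198/91]
R3 ← R3 − (33/52)·R2: [0, 0, 0]
2 nonzero rows, so rank(BT) = 2.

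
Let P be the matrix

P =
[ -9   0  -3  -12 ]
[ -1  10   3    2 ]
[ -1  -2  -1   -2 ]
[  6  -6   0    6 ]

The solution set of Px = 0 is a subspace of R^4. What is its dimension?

2

Row reduce to echelon form.
R2 ← R2 − (1/9)·R1: [0, 10, 10/3, 10/3]
R3 ← R3 − (1/9)·R1: [0, -2, -2/3, -2/3]
R4 ← R4 + (2/3)·R1: [0, -6, -2, -2]
R3 ← R3 + (1/5)·R2: [0, 0, 0, 0]
R4 ← R4 + (3/5)·R2: [0, 0, 0, 0]
2 nonzero rows, so rank(P) = 2.
P has 4 columns; by rank–nullity, nullity = 4 − 2 = 2.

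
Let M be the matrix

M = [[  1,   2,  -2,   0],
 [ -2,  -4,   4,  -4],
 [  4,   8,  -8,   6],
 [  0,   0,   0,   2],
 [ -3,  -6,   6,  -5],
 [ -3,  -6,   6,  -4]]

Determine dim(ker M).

Row reduce to echelon form.
R2 ← R2 + (2)·R1: [0, 0, 0, -4]
R3 ← R3 − (4)·R1: [0, 0, 0, 6]
R5 ← R5 + (3)·R1: [0, 0, 0, -5]
R6 ← R6 + (3)·R1: [0, 0, 0, -4]
R3 ← R3 + (3/2)·R2: [0, 0, 0, 0]
R4 ← R4 + (1/2)·R2: [0, 0, 0, 0]
R5 ← R5 − (5/4)·R2: [0, 0, 0, 0]
R6 ← R6 − R2: [0, 0, 0, 0]
2 nonzero rows, so rank(M) = 2.
M has 4 columns; by rank–nullity, nullity = 4 − 2 = 2.

2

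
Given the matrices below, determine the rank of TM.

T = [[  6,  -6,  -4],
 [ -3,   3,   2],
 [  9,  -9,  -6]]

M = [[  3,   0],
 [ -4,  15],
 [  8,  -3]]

1

First compute TM:
[[ 10, -78],
 [ -5,  39],
 [ 15, -117]]
Now row reduce the product.
R2 ← R2 + (1/2)·R1: [0, 0]
R3 ← R3 − (3/2)·R1: [0, 0]
1 nonzero row, so rank(TM) = 1.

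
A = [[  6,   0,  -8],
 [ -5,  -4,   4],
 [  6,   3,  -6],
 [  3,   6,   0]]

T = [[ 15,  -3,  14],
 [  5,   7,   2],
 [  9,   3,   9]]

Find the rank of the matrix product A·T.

First compute AT:
[[ 18, -42,  12],
 [-59,  -1, -42],
 [ 51, -15,  36],
 [ 75,  33,  54]]
Now row reduce the product.
R2 ← R2 + (59/18)·R1: [0, -416/3, -8/3]
R3 ← R3 − (17/6)·R1: [0, 104, 2]
R4 ← R4 − (25/6)·R1: [0, 208, 4]
R3 ← R3 + (3/4)·R2: [0, 0, 0]
R4 ← R4 + (3/2)·R2: [0, 0, 0]
2 nonzero rows, so rank(AT) = 2.

2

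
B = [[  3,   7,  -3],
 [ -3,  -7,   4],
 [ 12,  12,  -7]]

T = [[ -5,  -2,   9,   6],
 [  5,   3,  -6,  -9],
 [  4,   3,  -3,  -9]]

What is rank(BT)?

2

First compute BT:
[[  8,   6,  -6, -18],
 [ -4,  -3,   3,   9],
 [-28,  -9,  57,  27]]
Now row reduce the product.
R2 ← R2 + (1/2)·R1: [0, 0, 0, 0]
R3 ← R3 + (7/2)·R1: [0, 12, 36, -36]
Swap R2 ↔ R3
2 nonzero rows, so rank(BT) = 2.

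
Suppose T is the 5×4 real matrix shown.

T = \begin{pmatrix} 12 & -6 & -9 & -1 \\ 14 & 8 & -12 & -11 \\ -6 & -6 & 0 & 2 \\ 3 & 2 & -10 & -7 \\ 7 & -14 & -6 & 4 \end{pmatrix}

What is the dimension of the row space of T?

4

Row reduce to echelon form.
R2 ← R2 − (7/6)·R1: [0, 15, -3/2, -59/6]
R3 ← R3 + (1/2)·R1: [0, -9, -9/2, 3/2]
R4 ← R4 − (1/4)·R1: [0, 7/2, -31/4, -27/4]
R5 ← R5 − (7/12)·R1: [0, -21/2, -3/4, 55/12]
R3 ← R3 + (3/5)·R2: [0, 0, -27/5, -22/5]
R4 ← R4 − (7/30)·R2: [0, 0, -37/5, -401/90]
R5 ← R5 + (7/10)·R2: [0, 0, -9/5, -23/10]
R4 ← R4 − (37/27)·R3: [0, 0, 0, 85/54]
R5 ← R5 − (1/3)·R3: [0, 0, 0, -5/6]
R5 ← R5 + (9/17)·R4: [0, 0, 0, 0]
Echelon form has 4 nonzero rows, so rank(T) = 4.
The row space has dimension equal to the rank: 4.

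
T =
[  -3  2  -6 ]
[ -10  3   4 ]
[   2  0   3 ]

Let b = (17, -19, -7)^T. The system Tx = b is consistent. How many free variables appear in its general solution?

Row reduce the augmented matrix [T | b].
R2 ← R2 − (10/3)·R1: [0, -11/3, 24, -227/3]
R3 ← R3 + (2/3)·R1: [0, 4/3, -1, 13/3]
R3 ← R3 + (4/11)·R2: [0, 0, 85/11, -255/11]
The echelon form has 3 nonzero rows, and every pivot lies in the first 3 columns, so rank(T) = rank([T|b]) = 3.
The system is consistent.
Free variables = (unknowns) − (rank) = 3 − 3 = 0.

0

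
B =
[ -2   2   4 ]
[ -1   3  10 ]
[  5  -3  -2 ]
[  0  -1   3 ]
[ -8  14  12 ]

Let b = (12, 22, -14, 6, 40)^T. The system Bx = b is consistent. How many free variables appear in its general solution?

0

Row reduce the augmented matrix [B | b].
R2 ← R2 − (1/2)·R1: [0, 2, 8, 16]
R3 ← R3 + (5/2)·R1: [0, 2, 8, 16]
R5 ← R5 − (4)·R1: [0, 6, -4, -8]
R3 ← R3 − R2: [0, 0, 0, 0]
R4 ← R4 + (1/2)·R2: [0, 0, 7, 14]
R5 ← R5 − (3)·R2: [0, 0, -28, -56]
Swap R3 ↔ R4
R5 ← R5 + (4)·R3: [0, 0, 0, 0]
The echelon form has 3 nonzero rows, and every pivot lies in the first 3 columns, so rank(B) = rank([B|b]) = 3.
The system is consistent.
Free variables = (unknowns) − (rank) = 3 − 3 = 0.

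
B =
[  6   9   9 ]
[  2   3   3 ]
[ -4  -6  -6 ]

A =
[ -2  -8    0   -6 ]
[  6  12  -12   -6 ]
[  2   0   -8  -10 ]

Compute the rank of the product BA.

First compute BA:
[[ 60,  60, -180, -180],
 [ 20,  20, -60, -60],
 [-40, -40, 120, 120]]
Now row reduce the product.
R2 ← R2 − (1/3)·R1: [0, 0, 0, 0]
R3 ← R3 + (2/3)·R1: [0, 0, 0, 0]
1 nonzero row, so rank(BA) = 1.

1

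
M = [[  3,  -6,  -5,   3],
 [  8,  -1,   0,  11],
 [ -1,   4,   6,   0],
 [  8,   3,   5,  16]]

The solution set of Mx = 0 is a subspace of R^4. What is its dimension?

Row reduce to echelon form.
R2 ← R2 − (8/3)·R1: [0, 15, 40/3, 3]
R3 ← R3 + (1/3)·R1: [0, 2, 13/3, 1]
R4 ← R4 − (8/3)·R1: [0, 19, 55/3, 8]
R3 ← R3 − (2/15)·R2: [0, 0, 23/9, 3/5]
R4 ← R4 − (19/15)·R2: [0, 0, 13/9, 21/5]
R4 ← R4 − (13/23)·R3: [0, 0, 0, 444/115]
4 nonzero rows, so rank(M) = 4.
M has 4 columns; by rank–nullity, nullity = 4 − 4 = 0.

0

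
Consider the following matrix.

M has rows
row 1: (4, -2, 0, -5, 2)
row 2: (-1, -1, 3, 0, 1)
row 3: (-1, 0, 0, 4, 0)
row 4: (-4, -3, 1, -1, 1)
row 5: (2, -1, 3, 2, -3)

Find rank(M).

Row reduce to echelon form.
R2 ← R2 + (1/4)·R1: [0, -3/2, 3, -5/4, 3/2]
R3 ← R3 + (1/4)·R1: [0, -1/2, 0, 11/4, 1/2]
R4 ← R4 + R1: [0, -5, 1, -6, 3]
R5 ← R5 − (1/2)·R1: [0, 0, 3, 9/2, -4]
R3 ← R3 − (1/3)·R2: [0, 0, -1, 19/6, 0]
R4 ← R4 − (10/3)·R2: [0, 0, -9, -11/6, -2]
R4 ← R4 − (9)·R3: [0, 0, 0, -91/3, -2]
R5 ← R5 + (3)·R3: [0, 0, 0, 14, -4]
R5 ← R5 + (6/13)·R4: [0, 0, 0, 0, -64/13]
Echelon form has 5 nonzero rows, so rank(M) = 5.

5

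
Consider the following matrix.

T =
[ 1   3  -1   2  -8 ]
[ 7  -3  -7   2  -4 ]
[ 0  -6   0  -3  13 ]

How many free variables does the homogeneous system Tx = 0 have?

3

Row reduce to echelon form.
R2 ← R2 − (7)·R1: [0, -24, 0, -12, 52]
R3 ← R3 − (1/4)·R2: [0, 0, 0, 0, 0]
2 nonzero rows, so rank(T) = 2.
T has 5 columns; by rank–nullity, nullity = 5 − 2 = 3.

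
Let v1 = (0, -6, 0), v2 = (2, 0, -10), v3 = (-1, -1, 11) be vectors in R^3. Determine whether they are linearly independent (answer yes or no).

yes

Form the matrix with these vectors as rows and row reduce.
Swap R1 ↔ R2
R3 ← R3 + (1/2)·R1: [0, -1, 6]
R3 ← R3 − (1/6)·R2: [0, 0, 6]
3 nonzero rows, so the 3 vectors span a space of dimension 3.
Since 3 = 3, the vectors are linearly independent.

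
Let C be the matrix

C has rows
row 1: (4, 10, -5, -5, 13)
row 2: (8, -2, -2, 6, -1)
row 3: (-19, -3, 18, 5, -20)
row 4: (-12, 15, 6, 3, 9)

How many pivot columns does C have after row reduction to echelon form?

4

Row reduce to echelon form.
R2 ← R2 − (2)·R1: [0, -22, 8, 16, -27]
R3 ← R3 + (19/4)·R1: [0, 89/2, -23/4, -75/4, 167/4]
R4 ← R4 + (3)·R1: [0, 45, -9, -12, 48]
R3 ← R3 + (89/44)·R2: [0, 0, 459/44, 599/44, -283/22]
R4 ← R4 + (45/22)·R2: [0, 0, 81/11, 228/11, -159/22]
R4 ← R4 − (12/17)·R3: [0, 0, 0, 189/17, 63/34]
Echelon form has 4 nonzero rows, so rank(C) = 4.
Each nonzero row contributes one pivot column: 4 pivot columns.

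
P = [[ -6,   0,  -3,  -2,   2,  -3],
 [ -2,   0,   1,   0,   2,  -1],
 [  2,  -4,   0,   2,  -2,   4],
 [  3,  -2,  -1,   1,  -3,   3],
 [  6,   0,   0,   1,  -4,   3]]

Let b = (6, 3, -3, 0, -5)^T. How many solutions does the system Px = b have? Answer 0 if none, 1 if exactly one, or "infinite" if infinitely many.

Row reduce the augmented matrix [P | b].
R2 ← R2 − (1/3)·R1: [0, 0, 2, 2/3, 4/3, 0, 1]
R3 ← R3 + (1/3)·R1: [0, -4, -1, 4/3, -4/3, 3, -1]
R4 ← R4 + (1/2)·R1: [0, -2, -5/2, 0, -2, 3/2, 3]
R5 ← R5 + R1: [0, 0, -3, -1, -2, 0, 1]
Swap R2 ↔ R3
R4 ← R4 − (1/2)·R2: [0, 0, -2, -2/3, -4/3, 0, 7/2]
R4 ← R4 + R3: [0, 0, 0, 0, 0, 0, 9/2]
R5 ← R5 + (3/2)·R3: [0, 0, 0, 0, 0, 0, 5/2]
R5 ← R5 − (5/9)·R4: [0, 0, 0, 0, 0, 0, 0]
The echelon form has 4 nonzero rows; the last pivot sits in the augmented column, so rank(P) = 3 but rank([P|b]) = 4.
Since the ranks differ, the system is inconsistent.
It has no solutions.

0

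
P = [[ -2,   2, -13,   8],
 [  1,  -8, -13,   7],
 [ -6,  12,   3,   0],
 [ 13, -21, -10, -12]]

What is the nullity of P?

Row reduce to echelon form.
R2 ← R2 + (1/2)·R1: [0, -7, -39/2, 11]
R3 ← R3 − (3)·R1: [0, 6, 42, -24]
R4 ← R4 + (13/2)·R1: [0, -8, -189/2, 40]
R3 ← R3 + (6/7)·R2: [0, 0, 177/7, -102/7]
R4 ← R4 − (8/7)·R2: [0, 0, -1011/14, 192/7]
R4 ← R4 + (337/118)·R3: [0, 0, 0, -837/59]
4 nonzero rows, so rank(P) = 4.
P has 4 columns; by rank–nullity, nullity = 4 − 4 = 0.

0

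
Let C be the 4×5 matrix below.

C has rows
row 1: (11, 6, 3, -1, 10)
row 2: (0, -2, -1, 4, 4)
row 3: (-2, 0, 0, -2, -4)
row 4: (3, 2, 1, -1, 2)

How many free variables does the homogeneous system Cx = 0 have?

3

Row reduce to echelon form.
R3 ← R3 + (2/11)·R1: [0, 12/11, 6/11, -24/11, -24/11]
R4 ← R4 − (3/11)·R1: [0, 4/11, 2/11, -8/11, -8/11]
R3 ← R3 + (6/11)·R2: [0, 0, 0, 0, 0]
R4 ← R4 + (2/11)·R2: [0, 0, 0, 0, 0]
2 nonzero rows, so rank(C) = 2.
C has 5 columns; by rank–nullity, nullity = 5 − 2 = 3.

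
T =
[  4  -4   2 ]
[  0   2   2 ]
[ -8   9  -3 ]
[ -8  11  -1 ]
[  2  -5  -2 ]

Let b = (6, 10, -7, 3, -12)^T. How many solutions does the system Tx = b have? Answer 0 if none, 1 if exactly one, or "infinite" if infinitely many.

Row reduce the augmented matrix [T | b].
R3 ← R3 + (2)·R1: [0, 1, 1, 5]
R4 ← R4 + (2)·R1: [0, 3, 3, 15]
R5 ← R5 − (1/2)·R1: [0, -3, -3, -15]
R3 ← R3 − (1/2)·R2: [0, 0, 0, 0]
R4 ← R4 − (3/2)·R2: [0, 0, 0, 0]
R5 ← R5 + (3/2)·R2: [0, 0, 0, 0]
The echelon form has 2 nonzero rows, and every pivot lies in the first 3 columns, so rank(T) = rank([T|b]) = 2.
The system is consistent.
rank = 2 < 3 unknowns, so there are infinitely many solutions.

infinite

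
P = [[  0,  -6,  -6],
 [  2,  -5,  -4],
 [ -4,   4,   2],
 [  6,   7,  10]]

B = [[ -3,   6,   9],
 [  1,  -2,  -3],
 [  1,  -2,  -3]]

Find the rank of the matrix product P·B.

First compute PB:
[[-12,  24,  36],
 [-15,  30,  45],
 [ 18, -36, -54],
 [ -1,   2,   3]]
Now row reduce the product.
R2 ← R2 − (5/4)·R1: [0, 0, 0]
R3 ← R3 + (3/2)·R1: [0, 0, 0]
R4 ← R4 − (1/12)·R1: [0, 0, 0]
1 nonzero row, so rank(PB) = 1.

1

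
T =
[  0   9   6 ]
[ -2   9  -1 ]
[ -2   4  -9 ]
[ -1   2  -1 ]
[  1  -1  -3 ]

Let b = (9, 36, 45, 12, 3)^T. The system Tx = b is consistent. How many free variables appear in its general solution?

0

Row reduce the augmented matrix [T | b].
Swap R1 ↔ R2
R3 ← R3 − R1: [0, -5, -8, 9]
R4 ← R4 − (1/2)·R1: [0, -5/2, -1/2, -6]
R5 ← R5 + (1/2)·R1: [0, 7/2, -7/2, 21]
R3 ← R3 + (5/9)·R2: [0, 0, -14/3, 14]
R4 ← R4 + (5/18)·R2: [0, 0, 7/6, -7/2]
R5 ← R5 − (7/18)·R2: [0, 0, -35/6, 35/2]
R4 ← R4 + (1/4)·R3: [0, 0, 0, 0]
R5 ← R5 − (5/4)·R3: [0, 0, 0, 0]
The echelon form has 3 nonzero rows, and every pivot lies in the first 3 columns, so rank(T) = rank([T|b]) = 3.
The system is consistent.
Free variables = (unknowns) − (rank) = 3 − 3 = 0.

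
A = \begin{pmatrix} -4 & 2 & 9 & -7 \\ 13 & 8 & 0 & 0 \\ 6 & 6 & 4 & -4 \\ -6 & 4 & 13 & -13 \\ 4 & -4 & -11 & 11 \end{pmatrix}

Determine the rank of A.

Row reduce to echelon form.
R2 ← R2 + (13/4)·R1: [0, 29/2, 117/4, -91/4]
R3 ← R3 + (3/2)·R1: [0, 9, 35/2, -29/2]
R4 ← R4 − (3/2)·R1: [0, 1, -1/2, -5/2]
R5 ← R5 + R1: [0, -2, -2, 4]
R3 ← R3 − (18/29)·R2: [0, 0, -19/29, -11/29]
R4 ← R4 − (2/29)·R2: [0, 0, -73/29, -27/29]
R5 ← R5 + (4/29)·R2: [0, 0, 59/29, 25/29]
R4 ← R4 − (73/19)·R3: [0, 0, 0, 10/19]
R5 ← R5 + (59/19)·R3: [0, 0, 0, -6/19]
R5 ← R5 + (3/5)·R4: [0, 0, 0, 0]
Echelon form has 4 nonzero rows, so rank(A) = 4.

4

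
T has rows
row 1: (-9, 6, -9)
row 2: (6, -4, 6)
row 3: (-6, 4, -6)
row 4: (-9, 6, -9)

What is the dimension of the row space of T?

1

Row reduce to echelon form.
R2 ← R2 + (2/3)·R1: [0, 0, 0]
R3 ← R3 − (2/3)·R1: [0, 0, 0]
R4 ← R4 − R1: [0, 0, 0]
Echelon form has 1 nonzero row, so rank(T) = 1.
The row space has dimension equal to the rank: 1.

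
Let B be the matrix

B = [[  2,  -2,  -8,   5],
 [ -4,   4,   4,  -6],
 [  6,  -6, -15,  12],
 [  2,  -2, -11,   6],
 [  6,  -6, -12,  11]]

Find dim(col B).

2

Row reduce to echelon form.
R2 ← R2 + (2)·R1: [0, 0, -12, 4]
R3 ← R3 − (3)·R1: [0, 0, 9, -3]
R4 ← R4 − R1: [0, 0, -3, 1]
R5 ← R5 − (3)·R1: [0, 0, 12, -4]
R3 ← R3 + (3/4)·R2: [0, 0, 0, 0]
R4 ← R4 − (1/4)·R2: [0, 0, 0, 0]
R5 ← R5 + R2: [0, 0, 0, 0]
Echelon form has 2 nonzero rows, so rank(B) = 2.
The column space has dimension equal to the rank: 2.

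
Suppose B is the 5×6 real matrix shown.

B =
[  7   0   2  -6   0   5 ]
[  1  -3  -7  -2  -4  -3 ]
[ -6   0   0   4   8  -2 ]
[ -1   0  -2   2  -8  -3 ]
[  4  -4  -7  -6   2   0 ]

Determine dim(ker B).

3

Row reduce to echelon form.
R2 ← R2 − (1/7)·R1: [0, -3, -51/7, -8/7, -4, -26/7]
R3 ← R3 + (6/7)·R1: [0, 0, 12/7, -8/7, 8, 16/7]
R4 ← R4 + (1/7)·R1: [0, 0, -12/7, 8/7, -8, -16/7]
R5 ← R5 − (4/7)·R1: [0, -4, -57/7, -18/7, 2, -20/7]
R5 ← R5 − (4/3)·R2: [0, 0, 11/7, -22/21, 22/3, 44/21]
R4 ← R4 + R3: [0, 0, 0, 0, 0, 0]
R5 ← R5 − (11/12)·R3: [0, 0, 0, 0, 0, 0]
3 nonzero rows, so rank(B) = 3.
B has 6 columns; by rank–nullity, nullity = 6 − 3 = 3.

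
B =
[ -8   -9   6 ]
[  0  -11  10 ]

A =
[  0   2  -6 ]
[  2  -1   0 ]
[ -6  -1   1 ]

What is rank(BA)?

First compute BA:
[[-54, -13,  54],
 [-82,   1,  10]]
Now row reduce the product.
R2 ← R2 − (41/27)·R1: [0, 560/27, -72]
2 nonzero rows, so rank(BA) = 2.

2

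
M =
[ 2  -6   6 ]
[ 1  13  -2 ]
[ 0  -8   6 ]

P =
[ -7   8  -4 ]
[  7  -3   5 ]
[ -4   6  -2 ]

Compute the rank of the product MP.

2

First compute MP:
[[-80,  70, -50],
 [ 92, -43,  65],
 [-80,  60, -52]]
Now row reduce the product.
R2 ← R2 + (23/20)·R1: [0, 75/2, 15/2]
R3 ← R3 − R1: [0, -10, -2]
R3 ← R3 + (4/15)·R2: [0, 0, 0]
2 nonzero rows, so rank(MP) = 2.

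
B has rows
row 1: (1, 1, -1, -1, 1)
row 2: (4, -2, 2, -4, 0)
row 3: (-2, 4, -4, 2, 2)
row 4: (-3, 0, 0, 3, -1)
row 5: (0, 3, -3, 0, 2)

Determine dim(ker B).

Row reduce to echelon form.
R2 ← R2 − (4)·R1: [0, -6, 6, 0, -4]
R3 ← R3 + (2)·R1: [0, 6, -6, 0, 4]
R4 ← R4 + (3)·R1: [0, 3, -3, 0, 2]
R3 ← R3 + R2: [0, 0, 0, 0, 0]
R4 ← R4 + (1/2)·R2: [0, 0, 0, 0, 0]
R5 ← R5 + (1/2)·R2: [0, 0, 0, 0, 0]
2 nonzero rows, so rank(B) = 2.
B has 5 columns; by rank–nullity, nullity = 5 − 2 = 3.

3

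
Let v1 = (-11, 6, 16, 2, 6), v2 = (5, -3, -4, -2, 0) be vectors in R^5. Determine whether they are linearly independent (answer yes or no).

yes

Form the matrix with these vectors as rows and row reduce.
R2 ← R2 + (5/11)·R1: [0, -3/11, 36/11, -12/11, 30/11]
2 nonzero rows, so the 2 vectors span a space of dimension 2.
Since 2 = 2, the vectors are linearly independent.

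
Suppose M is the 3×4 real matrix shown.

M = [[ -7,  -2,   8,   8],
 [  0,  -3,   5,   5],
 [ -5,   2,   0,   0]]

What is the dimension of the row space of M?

2

Row reduce to echelon form.
R3 ← R3 − (5/7)·R1: [0, 24/7, -40/7, -40/7]
R3 ← R3 + (8/7)·R2: [0, 0, 0, 0]
Echelon form has 2 nonzero rows, so rank(M) = 2.
The row space has dimension equal to the rank: 2.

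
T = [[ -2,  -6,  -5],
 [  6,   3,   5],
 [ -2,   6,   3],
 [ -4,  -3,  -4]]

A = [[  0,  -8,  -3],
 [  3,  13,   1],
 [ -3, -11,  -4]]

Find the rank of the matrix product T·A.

First compute TA:
[[ -3,  -7,  20],
 [ -6, -64, -35],
 [  9,  61,   0],
 [  3,  37,  25]]
Now row reduce the product.
R2 ← R2 − (2)·R1: [0, -50, -75]
R3 ← R3 + (3)·R1: [0, 40, 60]
R4 ← R4 + R1: [0, 30, 45]
R3 ← R3 + (4/5)·R2: [0, 0, 0]
R4 ← R4 + (3/5)·R2: [0, 0, 0]
2 nonzero rows, so rank(TA) = 2.

2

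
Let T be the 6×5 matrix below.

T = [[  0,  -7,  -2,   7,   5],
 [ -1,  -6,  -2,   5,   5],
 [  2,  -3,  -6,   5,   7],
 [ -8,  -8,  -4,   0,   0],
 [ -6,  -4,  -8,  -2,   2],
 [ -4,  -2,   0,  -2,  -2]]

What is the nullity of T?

Row reduce to echelon form.
Swap R1 ↔ R2
R3 ← R3 + (2)·R1: [0, -15, -10, 15, 17]
R4 ← R4 − (8)·R1: [0, 40, 12, -40, -40]
R5 ← R5 − (6)·R1: [0, 32, 4, -32, -28]
R6 ← R6 − (4)·R1: [0, 22, 8, -22, -22]
R3 ← R3 − (15/7)·R2: [0, 0, -40/7, 0, 44/7]
R4 ← R4 + (40/7)·R2: [0, 0, 4/7, 0, -80/7]
R5 ← R5 + (32/7)·R2: [0, 0, -36/7, 0, -36/7]
R6 ← R6 + (22/7)·R2: [0, 0, 12/7, 0, -44/7]
R4 ← R4 + (1/10)·R3: [0, 0, 0, 0, -54/5]
R5 ← R5 − (9/10)·R3: [0, 0, 0, 0, -54/5]
R6 ← R6 + (3/10)·R3: [0, 0, 0, 0, -22/5]
R5 ← R5 − R4: [0, 0, 0, 0, 0]
R6 ← R6 − (11/27)·R4: [0, 0, 0, 0, 0]
4 nonzero rows, so rank(T) = 4.
T has 5 columns; by rank–nullity, nullity = 5 − 4 = 1.

1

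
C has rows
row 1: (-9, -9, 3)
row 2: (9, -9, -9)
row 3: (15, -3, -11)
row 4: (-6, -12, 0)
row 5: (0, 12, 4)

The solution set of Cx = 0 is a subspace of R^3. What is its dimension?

1

Row reduce to echelon form.
R2 ← R2 + R1: [0, -18, -6]
R3 ← R3 + (5/3)·R1: [0, -18, -6]
R4 ← R4 − (2/3)·R1: [0, -6, -2]
R3 ← R3 − R2: [0, 0, 0]
R4 ← R4 − (1/3)·R2: [0, 0, 0]
R5 ← R5 + (2/3)·R2: [0, 0, 0]
2 nonzero rows, so rank(C) = 2.
C has 3 columns; by rank–nullity, nullity = 3 − 2 = 1.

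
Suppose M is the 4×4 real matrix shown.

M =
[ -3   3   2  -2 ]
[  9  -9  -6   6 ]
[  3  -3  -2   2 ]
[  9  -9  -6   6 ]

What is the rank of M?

Row reduce to echelon form.
R2 ← R2 + (3)·R1: [0, 0, 0, 0]
R3 ← R3 + R1: [0, 0, 0, 0]
R4 ← R4 + (3)·R1: [0, 0, 0, 0]
Echelon form has 1 nonzero row, so rank(M) = 1.

1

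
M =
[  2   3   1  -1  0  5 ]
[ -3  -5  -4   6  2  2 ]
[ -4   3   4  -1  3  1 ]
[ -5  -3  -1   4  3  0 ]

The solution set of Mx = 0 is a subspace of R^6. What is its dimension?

Row reduce to echelon form.
R2 ← R2 + (3/2)·R1: [0, -1/2, -5/2, 9/2, 2, 19/2]
R3 ← R3 + (2)·R1: [0, 9, 6, -3, 3, 11]
R4 ← R4 + (5/2)·R1: [0, 9/2, 3/2, 3/2, 3, 25/2]
R3 ← R3 + (18)·R2: [0, 0, -39, 78, 39, 182]
R4 ← R4 + (9)·R2: [0, 0, -21, 42, 21, 98]
R4 ← R4 − (7/13)·R3: [0, 0, 0, 0, 0, 0]
3 nonzero rows, so rank(M) = 3.
M has 6 columns; by rank–nullity, nullity = 6 − 3 = 3.

3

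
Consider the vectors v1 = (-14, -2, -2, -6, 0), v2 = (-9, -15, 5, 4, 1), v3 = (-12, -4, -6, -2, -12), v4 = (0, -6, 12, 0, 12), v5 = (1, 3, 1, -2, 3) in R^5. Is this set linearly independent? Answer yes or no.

no

Form the matrix with these vectors as rows and row reduce.
R2 ← R2 − (9/14)·R1: [0, -96/7, 44/7, 55/7, 1]
R3 ← R3 − (6/7)·R1: [0, -16/7, -30/7, 22/7, -12]
R5 ← R5 + (1/14)·R1: [0, 20/7, 6/7, -17/7, 3]
R3 ← R3 − (1/6)·R2: [0, 0, -16/3, 11/6, -73/6]
R4 ← R4 − (7/16)·R2: [0, 0, 37/4, -55/16, 185/16]
R5 ← R5 + (5/24)·R2: [0, 0, 13/6, -19/24, 77/24]
R4 ← R4 + (111/64)·R3: [0, 0, 0, -33/128, -1221/128]
R5 ← R5 + (13/32)·R3: [0, 0, 0, -3/64, -111/64]
R5 ← R5 − (2/11)·R4: [0, 0, 0, 0, 0]
4 nonzero rows, so the 5 vectors span a space of dimension 4.
Since 4 < 5, the vectors are linearly dependent.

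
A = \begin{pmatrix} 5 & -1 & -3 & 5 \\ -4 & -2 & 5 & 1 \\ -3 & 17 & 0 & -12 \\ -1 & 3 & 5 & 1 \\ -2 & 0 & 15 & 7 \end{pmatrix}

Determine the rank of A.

4

Row reduce to echelon form.
R2 ← R2 + (4/5)·R1: [0, -14/5, 13/5, 5]
R3 ← R3 + (3/5)·R1: [0, 82/5, -9/5, -9]
R4 ← R4 + (1/5)·R1: [0, 14/5, 22/5, 2]
R5 ← R5 + (2/5)·R1: [0, -2/5, 69/5, 9]
R3 ← R3 + (41/7)·R2: [0, 0, 94/7, 142/7]
R4 ← R4 + R2: [0, 0, 7, 7]
R5 ← R5 − (1/7)·R2: [0, 0, 94/7, 58/7]
R4 ← R4 − (49/94)·R3: [0, 0, 0, -168/47]
R5 ← R5 − R3: [0, 0, 0, -12]
R5 ← R5 − (47/14)·R4: [0, 0, 0, 0]
Echelon form has 4 nonzero rows, so rank(A) = 4.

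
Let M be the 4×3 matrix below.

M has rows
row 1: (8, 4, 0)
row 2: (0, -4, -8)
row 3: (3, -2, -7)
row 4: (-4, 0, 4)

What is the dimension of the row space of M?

Row reduce to echelon form.
R3 ← R3 − (3/8)·R1: [0, -7/2, -7]
R4 ← R4 + (1/2)·R1: [0, 2, 4]
R3 ← R3 − (7/8)·R2: [0, 0, 0]
R4 ← R4 + (1/2)·R2: [0, 0, 0]
Echelon form has 2 nonzero rows, so rank(M) = 2.
The row space has dimension equal to the rank: 2.

2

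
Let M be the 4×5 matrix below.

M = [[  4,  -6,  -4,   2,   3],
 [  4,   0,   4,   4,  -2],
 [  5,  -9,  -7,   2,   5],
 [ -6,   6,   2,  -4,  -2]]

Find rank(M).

Row reduce to echelon form.
R2 ← R2 − R1: [0, 6, 8, 2, -5]
R3 ← R3 − (5/4)·R1: [0, -3/2, -2, -1/2, 5/4]
R4 ← R4 + (3/2)·R1: [0, -3, -4, -1, 5/2]
R3 ← R3 + (1/4)·R2: [0, 0, 0, 0, 0]
R4 ← R4 + (1/2)·R2: [0, 0, 0, 0, 0]
Echelon form has 2 nonzero rows, so rank(M) = 2.

2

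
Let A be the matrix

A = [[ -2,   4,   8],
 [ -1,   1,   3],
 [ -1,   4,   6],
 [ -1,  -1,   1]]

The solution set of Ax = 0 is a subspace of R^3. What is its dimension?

Row reduce to echelon form.
R2 ← R2 − (1/2)·R1: [0, -1, -1]
R3 ← R3 − (1/2)·R1: [0, 2, 2]
R4 ← R4 − (1/2)·R1: [0, -3, -3]
R3 ← R3 + (2)·R2: [0, 0, 0]
R4 ← R4 − (3)·R2: [0, 0, 0]
2 nonzero rows, so rank(A) = 2.
A has 3 columns; by rank–nullity, nullity = 3 − 2 = 1.

1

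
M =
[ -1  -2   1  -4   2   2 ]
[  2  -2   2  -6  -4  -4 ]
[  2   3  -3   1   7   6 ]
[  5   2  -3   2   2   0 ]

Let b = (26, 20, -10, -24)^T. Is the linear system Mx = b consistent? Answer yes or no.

yes

Row reduce the augmented matrix [M | b].
R2 ← R2 + (2)·R1: [0, -6, 4, -14, 0, 0, 72]
R3 ← R3 + (2)·R1: [0, -1, -1, -7, 11, 10, 42]
R4 ← R4 + (5)·R1: [0, -8, 2, -18, 12, 10, 106]
R3 ← R3 − (1/6)·R2: [0, 0, -5/3, -14/3, 11, 10, 30]
R4 ← R4 − (4/3)·R2: [0, 0, -10/3, 2/3, 12, 10, 10]
R4 ← R4 − (2)·R3: [0, 0, 0, 10, -10, -10, -50]
The echelon form has 4 nonzero rows, and every pivot lies in the first 6 columns, so rank(M) = rank([M|b]) = 4.
The system is consistent.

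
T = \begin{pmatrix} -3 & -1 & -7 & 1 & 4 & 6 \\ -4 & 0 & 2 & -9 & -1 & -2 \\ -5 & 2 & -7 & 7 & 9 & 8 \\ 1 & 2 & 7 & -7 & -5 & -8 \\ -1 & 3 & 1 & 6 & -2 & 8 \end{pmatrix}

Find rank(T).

Row reduce to echelon form.
R2 ← R2 − (4/3)·R1: [0, 4/3, 34/3, -31/3, -19/3, -10]
R3 ← R3 − (5/3)·R1: [0, 11/3, 14/3, 16/3, 7/3, -2]
R4 ← R4 + (1/3)·R1: [0, 5/3, 14/3, -20/3, -11/3, -6]
R5 ← R5 − (1/3)·R1: [0, 10/3, 10/3, 17/3, -10/3, 6]
R3 ← R3 − (11/4)·R2: [0, 0, -53/2, 135/4, 79/4, 51/2]
R4 ← R4 − (5/4)·R2: [0, 0, -19/2, 25/4, 17/4, 13/2]
R5 ← R5 − (5/2)·R2: [0, 0, -25, 63/2, 25/2, 31]
R4 ← R4 − (19/53)·R3: [0, 0, 0, -310/53, -150/53, -140/53]
R5 ← R5 − (50/53)·R3: [0, 0, 0, -18/53, -325/53, 368/53]
R5 ← R5 − (9/155)·R4: [0, 0, 0, 0, -185/31, 220/31]
Echelon form has 5 nonzero rows, so rank(T) = 5.

5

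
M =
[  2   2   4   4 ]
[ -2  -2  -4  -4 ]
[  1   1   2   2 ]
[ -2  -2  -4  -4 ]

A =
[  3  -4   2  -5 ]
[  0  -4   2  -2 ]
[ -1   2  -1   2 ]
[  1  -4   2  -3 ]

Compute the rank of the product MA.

First compute MA:
[[  6, -24,  12, -18],
 [ -6,  24, -12,  18],
 [  3, -12,   6,  -9],
 [ -6,  24, -12,  18]]
Now row reduce the product.
R2 ← R2 + R1: [0, 0, 0, 0]
R3 ← R3 − (1/2)·R1: [0, 0, 0, 0]
R4 ← R4 + R1: [0, 0, 0, 0]
1 nonzero row, so rank(MA) = 1.

1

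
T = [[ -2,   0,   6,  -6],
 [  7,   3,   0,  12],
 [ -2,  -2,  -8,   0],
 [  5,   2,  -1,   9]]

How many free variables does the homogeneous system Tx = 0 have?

2

Row reduce to echelon form.
R2 ← R2 + (7/2)·R1: [0, 3, 21, -9]
R3 ← R3 − R1: [0, -2, -14, 6]
R4 ← R4 + (5/2)·R1: [0, 2, 14, -6]
R3 ← R3 + (2/3)·R2: [0, 0, 0, 0]
R4 ← R4 − (2/3)·R2: [0, 0, 0, 0]
2 nonzero rows, so rank(T) = 2.
T has 4 columns; by rank–nullity, nullity = 4 − 2 = 2.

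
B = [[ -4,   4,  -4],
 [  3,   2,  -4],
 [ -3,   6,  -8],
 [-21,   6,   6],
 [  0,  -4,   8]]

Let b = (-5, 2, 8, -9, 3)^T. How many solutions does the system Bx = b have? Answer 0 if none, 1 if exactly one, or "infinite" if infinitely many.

0

Row reduce the augmented matrix [B | b].
R2 ← R2 + (3/4)·R1: [0, 5, -7, -7/4]
R3 ← R3 − (3/4)·R1: [0, 3, -5, 47/4]
R4 ← R4 − (21/4)·R1: [0, -15, 27, 69/4]
R3 ← R3 − (3/5)·R2: [0, 0, -4/5, 64/5]
R4 ← R4 + (3)·R2: [0, 0, 6, 12]
R5 ← R5 + (4/5)·R2: [0, 0, 12/5, 8/5]
R4 ← R4 + (15/2)·R3: [0, 0, 0, 108]
R5 ← R5 + (3)·R3: [0, 0, 0, 40]
R5 ← R5 − (10/27)·R4: [0, 0, 0, 0]
The echelon form has 4 nonzero rows; the last pivot sits in the augmented column, so rank(B) = 3 but rank([B|b]) = 4.
Since the ranks differ, the system is inconsistent.
It has no solutions.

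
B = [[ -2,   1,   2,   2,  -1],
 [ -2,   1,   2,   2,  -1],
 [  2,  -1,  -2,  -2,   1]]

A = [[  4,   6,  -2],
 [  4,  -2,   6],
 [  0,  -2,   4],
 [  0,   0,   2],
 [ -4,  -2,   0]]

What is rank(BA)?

First compute BA:
[[  0, -16,  22],
 [  0, -16,  22],
 [  0,  16, -22]]
Now row reduce the product.
R2 ← R2 − R1: [0, 0, 0]
R3 ← R3 + R1: [0, 0, 0]
1 nonzero row, so rank(BA) = 1.

1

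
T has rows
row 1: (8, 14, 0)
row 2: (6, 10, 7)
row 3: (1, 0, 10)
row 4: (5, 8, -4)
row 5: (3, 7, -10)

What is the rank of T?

3

Row reduce to echelon form.
R2 ← R2 − (3/4)·R1: [0, -1/2, 7]
R3 ← R3 − (1/8)·R1: [0, -7/4, 10]
R4 ← R4 − (5/8)·R1: [0, -3/4, -4]
R5 ← R5 − (3/8)·R1: [0, 7/4, -10]
R3 ← R3 − (7/2)·R2: [0, 0, -29/2]
R4 ← R4 − (3/2)·R2: [0, 0, -29/2]
R5 ← R5 + (7/2)·R2: [0, 0, 29/2]
R4 ← R4 − R3: [0, 0, 0]
R5 ← R5 + R3: [0, 0, 0]
Echelon form has 3 nonzero rows, so rank(T) = 3.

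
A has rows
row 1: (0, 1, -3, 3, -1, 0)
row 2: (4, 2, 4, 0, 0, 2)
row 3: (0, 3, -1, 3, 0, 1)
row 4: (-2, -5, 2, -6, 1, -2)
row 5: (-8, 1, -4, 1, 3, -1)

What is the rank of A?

Row reduce to echelon form.
Swap R1 ↔ R2
R4 ← R4 + (1/2)·R1: [0, -4, 4, -6, 1, -1]
R5 ← R5 + (2)·R1: [0, 5, 4, 1, 3, 3]
R3 ← R3 − (3)·R2: [0, 0, 8, -6, 3, 1]
R4 ← R4 + (4)·R2: [0, 0, -8, 6, -3, -1]
R5 ← R5 − (5)·R2: [0, 0, 19, -14, 8, 3]
R4 ← R4 + R3: [0, 0, 0, 0, 0, 0]
R5 ← R5 − (19/8)·R3: [0, 0, 0, 1/4, 7/8, 5/8]
Swap R4 ↔ R5
Echelon form has 4 nonzero rows, so rank(A) = 4.

4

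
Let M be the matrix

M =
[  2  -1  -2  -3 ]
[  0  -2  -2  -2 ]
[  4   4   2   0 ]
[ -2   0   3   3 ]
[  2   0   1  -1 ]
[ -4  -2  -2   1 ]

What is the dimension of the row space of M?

Row reduce to echelon form.
R3 ← R3 − (2)·R1: [0, 6, 6, 6]
R4 ← R4 + R1: [0, -1, 1, 0]
R5 ← R5 − R1: [0, 1, 3, 2]
R6 ← R6 + (2)·R1: [0, -4, -6, -5]
R3 ← R3 + (3)·R2: [0, 0, 0, 0]
R4 ← R4 − (1/2)·R2: [0, 0, 2, 1]
R5 ← R5 + (1/2)·R2: [0, 0, 2, 1]
R6 ← R6 − (2)·R2: [0, 0, -2, -1]
Swap R3 ↔ R4
R5 ← R5 − R3: [0, 0, 0, 0]
R6 ← R6 + R3: [0, 0, 0, 0]
Echelon form has 3 nonzero rows, so rank(M) = 3.
The row space has dimension equal to the rank: 3.

3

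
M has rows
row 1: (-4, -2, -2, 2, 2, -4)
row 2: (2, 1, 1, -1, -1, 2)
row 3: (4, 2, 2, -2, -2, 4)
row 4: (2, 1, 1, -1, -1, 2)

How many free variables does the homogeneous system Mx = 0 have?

Row reduce to echelon form.
R2 ← R2 + (1/2)·R1: [0, 0, 0, 0, 0, 0]
R3 ← R3 + R1: [0, 0, 0, 0, 0, 0]
R4 ← R4 + (1/2)·R1: [0, 0, 0, 0, 0, 0]
1 nonzero row, so rank(M) = 1.
M has 6 columns; by rank–nullity, nullity = 6 − 1 = 5.

5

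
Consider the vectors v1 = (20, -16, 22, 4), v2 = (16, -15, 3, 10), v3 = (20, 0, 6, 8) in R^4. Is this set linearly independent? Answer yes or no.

Form the matrix with these vectors as rows and row reduce.
R2 ← R2 − (4/5)·R1: [0, -11/5, -73/5, 34/5]
R3 ← R3 − R1: [0, 16, -16, 4]
R3 ← R3 + (80/11)·R2: [0, 0, -1344/11, 588/11]
3 nonzero rows, so the 3 vectors span a space of dimension 3.
Since 3 = 3, the vectors are linearly independent.

yes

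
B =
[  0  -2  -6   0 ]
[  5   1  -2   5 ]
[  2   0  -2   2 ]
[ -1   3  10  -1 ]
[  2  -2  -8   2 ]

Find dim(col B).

Row reduce to echelon form.
Swap R1 ↔ R2
R3 ← R3 − (2/5)·R1: [0, -2/5, -6/5, 0]
R4 ← R4 + (1/5)·R1: [0, 16/5, 48/5, 0]
R5 ← R5 − (2/5)·R1: [0, -12/5, -36/5, 0]
R3 ← R3 − (1/5)·R2: [0, 0, 0, 0]
R4 ← R4 + (8/5)·R2: [0, 0, 0, 0]
R5 ← R5 − (6/5)·R2: [0, 0, 0, 0]
Echelon form has 2 nonzero rows, so rank(B) = 2.
The column space has dimension equal to the rank: 2.

2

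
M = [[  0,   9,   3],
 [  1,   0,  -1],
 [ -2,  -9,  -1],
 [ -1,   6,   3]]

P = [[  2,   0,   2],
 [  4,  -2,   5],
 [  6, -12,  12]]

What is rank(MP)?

First compute MP:
[[ 54, -54,  81],
 [ -4,  12, -10],
 [-46,  30, -61],
 [ 40, -48,  64]]
Now row reduce the product.
R2 ← R2 + (2/27)·R1: [0, 8, -4]
R3 ← R3 + (23/27)·R1: [0, -16, 8]
R4 ← R4 − (20/27)·R1: [0, -8, 4]
R3 ← R3 + (2)·R2: [0, 0, 0]
R4 ← R4 + R2: [0, 0, 0]
2 nonzero rows, so rank(MP) = 2.

2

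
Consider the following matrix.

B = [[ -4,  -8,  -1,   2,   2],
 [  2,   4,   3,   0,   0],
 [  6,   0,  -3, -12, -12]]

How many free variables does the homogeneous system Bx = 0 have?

2

Row reduce to echelon form.
R2 ← R2 + (1/2)·R1: [0, 0, 5/2, 1, 1]
R3 ← R3 + (3/2)·R1: [0, -12, -9/2, -9, -9]
Swap R2 ↔ R3
3 nonzero rows, so rank(B) = 3.
B has 5 columns; by rank–nullity, nullity = 5 − 3 = 2.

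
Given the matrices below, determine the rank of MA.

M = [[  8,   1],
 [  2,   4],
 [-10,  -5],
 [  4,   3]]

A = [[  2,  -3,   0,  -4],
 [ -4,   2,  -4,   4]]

2

First compute MA:
[[ 12, -22,  -4, -28],
 [-12,   2, -16,   8],
 [  0,  20,  20,  20],
 [ -4,  -6, -12,  -4]]
Now row reduce the product.
R2 ← R2 + R1: [0, -20, -20, -20]
R4 ← R4 + (1/3)·R1: [0, -40/3, -40/3, -40/3]
R3 ← R3 + R2: [0, 0, 0, 0]
R4 ← R4 − (2/3)·R2: [0, 0, 0, 0]
2 nonzero rows, so rank(MA) = 2.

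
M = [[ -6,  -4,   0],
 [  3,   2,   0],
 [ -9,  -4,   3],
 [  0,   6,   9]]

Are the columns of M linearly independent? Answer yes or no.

no

Row reduce M to echelon form.
R2 ← R2 + (1/2)·R1: [0, 0, 0]
R3 ← R3 − (3/2)·R1: [0, 2, 3]
Swap R2 ↔ R3
R4 ← R4 − (3)·R2: [0, 0, 0]
2 pivots among 3 columns.
Only 2 < 3 pivot columns, so the columns are linearly dependent.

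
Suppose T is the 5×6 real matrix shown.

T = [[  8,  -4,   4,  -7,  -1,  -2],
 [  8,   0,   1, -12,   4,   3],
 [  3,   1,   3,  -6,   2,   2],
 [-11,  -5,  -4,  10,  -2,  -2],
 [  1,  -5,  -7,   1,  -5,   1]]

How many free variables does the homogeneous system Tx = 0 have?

Row reduce to echelon form.
R2 ← R2 − R1: [0, 4, -3, -5, 5, 5]
R3 ← R3 − (3/8)·R1: [0, 5/2, 3/2, -27/8, 19/8, 11/4]
R4 ← R4 + (11/8)·R1: [0, -21/2, 3/2, 3/8, -27/8, -19/4]
R5 ← R5 − (1/8)·R1: [0, -9/2, -15/2, 15/8, -39/8, 5/4]
R3 ← R3 − (5/8)·R2: [0, 0, 27/8, -1/4, -3/4, -3/8]
R4 ← R4 + (21/8)·R2: [0, 0, -51/8, -51/4, 39/4, 67/8]
R5 ← R5 + (9/8)·R2: [0, 0, -87/8, -15/4, 3/4, 55/8]
R4 ← R4 + (17/9)·R3: [0, 0, 0, -119/9, 25/3, 23/3]
R5 ← R5 + (29/9)·R3: [0, 0, 0, -41/9, -5/3, 17/3]
R5 ← R5 − (41/119)·R4: [0, 0, 0, 0, -540/119, 360/119]
5 nonzero rows, so rank(T) = 5.
T has 6 columns; by rank–nullity, nullity = 6 − 5 = 1.

1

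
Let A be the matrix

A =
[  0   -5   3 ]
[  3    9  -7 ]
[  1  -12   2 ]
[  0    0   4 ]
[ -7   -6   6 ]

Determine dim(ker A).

Row reduce to echelon form.
Swap R1 ↔ R2
R3 ← R3 − (1/3)·R1: [0, -15, 13/3]
R5 ← R5 + (7/3)·R1: [0, 15, -31/3]
R3 ← R3 − (3)·R2: [0, 0, -14/3]
R5 ← R5 + (3)·R2: [0, 0, -4/3]
R4 ← R4 + (6/7)·R3: [0, 0, 0]
R5 ← R5 − (2/7)·R3: [0, 0, 0]
3 nonzero rows, so rank(A) = 3.
A has 3 columns; by rank–nullity, nullity = 3 − 3 = 0.

0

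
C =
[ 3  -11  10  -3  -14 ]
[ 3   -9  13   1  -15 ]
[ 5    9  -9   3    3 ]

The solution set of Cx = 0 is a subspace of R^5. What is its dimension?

Row reduce to echelon form.
R2 ← R2 − R1: [0, 2, 3, 4, -1]
R3 ← R3 − (5/3)·R1: [0, 82/3, -77/3, 8, 79/3]
R3 ← R3 − (41/3)·R2: [0, 0, -200/3, -140/3, 40]
3 nonzero rows, so rank(C) = 3.
C has 5 columns; by rank–nullity, nullity = 5 − 3 = 2.

2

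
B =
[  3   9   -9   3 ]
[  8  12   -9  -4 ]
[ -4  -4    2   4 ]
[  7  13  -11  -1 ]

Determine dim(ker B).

2

Row reduce to echelon form.
R2 ← R2 − (8/3)·R1: [0, -12, 15, -12]
R3 ← R3 + (4/3)·R1: [0, 8, -10, 8]
R4 ← R4 − (7/3)·R1: [0, -8, 10, -8]
R3 ← R3 + (2/3)·R2: [0, 0, 0, 0]
R4 ← R4 − (2/3)·R2: [0, 0, 0, 0]
2 nonzero rows, so rank(B) = 2.
B has 4 columns; by rank–nullity, nullity = 4 − 2 = 2.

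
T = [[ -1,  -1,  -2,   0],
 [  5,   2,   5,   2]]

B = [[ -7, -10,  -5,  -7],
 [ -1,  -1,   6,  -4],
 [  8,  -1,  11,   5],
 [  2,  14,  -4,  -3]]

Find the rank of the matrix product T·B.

First compute TB:
[[ -8,  13, -23,   1],
 [  7, -29,  34, -24]]
Now row reduce the product.
R2 ← R2 + (7/8)·R1: [0, -141/8, 111/8, -185/8]
2 nonzero rows, so rank(TB) = 2.

2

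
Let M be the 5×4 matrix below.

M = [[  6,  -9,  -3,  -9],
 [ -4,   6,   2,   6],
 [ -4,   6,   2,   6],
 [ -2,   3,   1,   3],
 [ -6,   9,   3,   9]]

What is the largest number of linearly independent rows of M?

Row reduce to echelon form.
R2 ← R2 + (2/3)·R1: [0, 0, 0, 0]
R3 ← R3 + (2/3)·R1: [0, 0, 0, 0]
R4 ← R4 + (1/3)·R1: [0, 0, 0, 0]
R5 ← R5 + R1: [0, 0, 0, 0]
Echelon form has 1 nonzero row, so rank(M) = 1.
The rank gives the maximum number of linearly independent rows: 1.

1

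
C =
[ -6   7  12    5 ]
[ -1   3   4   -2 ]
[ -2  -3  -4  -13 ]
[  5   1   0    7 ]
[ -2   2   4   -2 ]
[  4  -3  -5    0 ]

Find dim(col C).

4

Row reduce to echelon form.
R2 ← R2 − (1/6)·R1: [0, 11/6, 2, -17/6]
R3 ← R3 − (1/3)·R1: [0, -16/3, -8, -44/3]
R4 ← R4 + (5/6)·R1: [0, 41/6, 10, 67/6]
R5 ← R5 − (1/3)·R1: [0, -1/3, 0, -11/3]
R6 ← R6 + (2/3)·R1: [0, 5/3, 3, 10/3]
R3 ← R3 + (32/11)·R2: [0, 0, -24/11, -252/11]
R4 ← R4 − (41/11)·R2: [0, 0, 28/11, 239/11]
R5 ← R5 + (2/11)·R2: [0, 0, 4/11, -46/11]
R6 ← R6 − (10/11)·R2: [0, 0, 13/11, 65/11]
R4 ← R4 + (7/6)·R3: [0, 0, 0, -5]
R5 ← R5 + (1/6)·R3: [0, 0, 0, -8]
R6 ← R6 + (13/24)·R3: [0, 0, 0, -13/2]
R5 ← R5 − (8/5)·R4: [0, 0, 0, 0]
R6 ← R6 − (13/10)·R4: [0, 0, 0, 0]
Echelon form has 4 nonzero rows, so rank(C) = 4.
The column space has dimension equal to the rank: 4.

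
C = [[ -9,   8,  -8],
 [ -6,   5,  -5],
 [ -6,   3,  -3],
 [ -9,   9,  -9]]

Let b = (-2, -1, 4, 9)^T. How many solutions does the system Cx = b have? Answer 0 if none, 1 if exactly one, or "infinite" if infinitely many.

0

Row reduce the augmented matrix [C | b].
R2 ← R2 − (2/3)·R1: [0, -1/3, 1/3, 1/3]
R3 ← R3 − (2/3)·R1: [0, -7/3, 7/3, 16/3]
R4 ← R4 − R1: [0, 1, -1, 11]
R3 ← R3 − (7)·R2: [0, 0, 0, 3]
R4 ← R4 + (3)·R2: [0, 0, 0, 12]
R4 ← R4 − (4)·R3: [0, 0, 0, 0]
The echelon form has 3 nonzero rows; the last pivot sits in the augmented column, so rank(C) = 2 but rank([C|b]) = 3.
Since the ranks differ, the system is inconsistent.
It has no solutions.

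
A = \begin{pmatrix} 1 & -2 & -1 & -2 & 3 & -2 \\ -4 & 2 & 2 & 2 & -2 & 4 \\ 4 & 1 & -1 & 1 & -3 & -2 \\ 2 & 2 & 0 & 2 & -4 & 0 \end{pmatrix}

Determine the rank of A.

Row reduce to echelon form.
R2 ← R2 + (4)·R1: [0, -6, -2, -6, 10, -4]
R3 ← R3 − (4)·R1: [0, 9, 3, 9, -15, 6]
R4 ← R4 − (2)·R1: [0, 6, 2, 6, -10, 4]
R3 ← R3 + (3/2)·R2: [0, 0, 0, 0, 0, 0]
R4 ← R4 + R2: [0, 0, 0, 0, 0, 0]
Echelon form has 2 nonzero rows, so rank(A) = 2.

2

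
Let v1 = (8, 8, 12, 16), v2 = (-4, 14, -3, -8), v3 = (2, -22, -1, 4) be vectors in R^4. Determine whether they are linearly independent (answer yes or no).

no

Form the matrix with these vectors as rows and row reduce.
R2 ← R2 + (1/2)·R1: [0, 18, 3, 0]
R3 ← R3 − (1/4)·R1: [0, -24, -4, 0]
R3 ← R3 + (4/3)·R2: [0, 0, 0, 0]
2 nonzero rows, so the 3 vectors span a space of dimension 2.
Since 2 < 3, the vectors are linearly dependent.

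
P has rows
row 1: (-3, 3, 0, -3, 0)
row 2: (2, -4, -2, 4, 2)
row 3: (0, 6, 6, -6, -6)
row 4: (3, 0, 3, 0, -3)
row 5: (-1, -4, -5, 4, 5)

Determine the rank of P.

Row reduce to echelon form.
R2 ← R2 + (2/3)·R1: [0, -2, -2, 2, 2]
R4 ← R4 + R1: [0, 3, 3, -3, -3]
R5 ← R5 − (1/3)·R1: [0, -5, -5, 5, 5]
R3 ← R3 + (3)·R2: [0, 0, 0, 0, 0]
R4 ← R4 + (3/2)·R2: [0, 0, 0, 0, 0]
R5 ← R5 − (5/2)·R2: [0, 0, 0, 0, 0]
Echelon form has 2 nonzero rows, so rank(P) = 2.

2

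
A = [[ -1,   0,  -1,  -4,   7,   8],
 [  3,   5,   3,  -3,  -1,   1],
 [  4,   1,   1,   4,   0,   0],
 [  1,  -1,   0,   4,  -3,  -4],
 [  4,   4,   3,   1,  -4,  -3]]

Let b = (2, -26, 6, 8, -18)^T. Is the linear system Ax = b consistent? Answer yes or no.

yes

Row reduce the augmented matrix [A | b].
R2 ← R2 + (3)·R1: [0, 5, 0, -15, 20, 25, -20]
R3 ← R3 + (4)·R1: [0, 1, -3, -12, 28, 32, 14]
R4 ← R4 + R1: [0, -1, -1, 0, 4, 4, 10]
R5 ← R5 + (4)·R1: [0, 4, -1, -15, 24, 29, -10]
R3 ← R3 − (1/5)·R2: [0, 0, -3, -9, 24, 27, 18]
R4 ← R4 + (1/5)·R2: [0, 0, -1, -3, 8, 9, 6]
R5 ← R5 − (4/5)·R2: [0, 0, -1, -3, 8, 9, 6]
R4 ← R4 − (1/3)·R3: [0, 0, 0, 0, 0, 0, 0]
R5 ← R5 − (1/3)·R3: [0, 0, 0, 0, 0, 0, 0]
The echelon form has 3 nonzero rows, and every pivot lies in the first 6 columns, so rank(A) = rank([A|b]) = 3.
The system is consistent.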